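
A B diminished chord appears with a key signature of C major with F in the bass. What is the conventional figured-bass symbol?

6/4

F is the fifth of B diminished, so the chord is in second inversion.
A triad in second inversion is figured 6/4, conventionally abbreviated 6/4.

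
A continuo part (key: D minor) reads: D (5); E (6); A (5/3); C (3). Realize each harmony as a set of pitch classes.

D, F, A | E, G, C | A, C, E | C, E, G

D (5/3): D, F, A.
E (6/3): E, G, C.
A (5/3): A, C, E.
C (5/3): C, E, G.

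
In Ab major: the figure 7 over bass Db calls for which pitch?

Counting 6 letter steps above Db lands on C; in Ab major, that letter is C.

C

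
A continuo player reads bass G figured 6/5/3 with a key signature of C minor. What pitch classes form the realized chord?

G, Bb, D, Eb

A third above G in this key is Bb.
A fifth above G in this key is D.
A sixth above G in this key is Eb.
Together with the bass G, this spells Eb major seventh in first inversion.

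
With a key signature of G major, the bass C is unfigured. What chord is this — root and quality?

C major

An unfigured bass indicates a triad in root position.
In root position the bass is the root, so the root is C.
The chord tones are C, E, G, giving C major.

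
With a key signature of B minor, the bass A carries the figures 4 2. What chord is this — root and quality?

The figures 4 2 indicate a seventh chord in third inversion.
In third inversion the root lies a second above the bass: a second above A in B minor is B.
The chord tones are A, B, D, F#, giving B minor seventh.

B minor seventh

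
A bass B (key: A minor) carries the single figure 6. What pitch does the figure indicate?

G

Counting 5 letter steps above B lands on G; in A minor, that letter is G.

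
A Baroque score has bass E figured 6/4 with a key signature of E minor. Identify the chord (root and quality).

The figures 6/4 indicate a triad in second inversion.
In second inversion the root lies a fourth above the bass: a fourth above E in E minor is A.
The chord tones are E, A, C, giving A minor.

A minor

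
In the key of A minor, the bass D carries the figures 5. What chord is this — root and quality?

The figures 5 indicate a triad in root position.
In root position the bass is the root, so the root is D.
The chord tones are D, F, A, giving D minor.

D minor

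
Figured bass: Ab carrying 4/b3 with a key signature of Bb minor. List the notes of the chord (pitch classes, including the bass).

Ab, Cb, Db, F

The written figures 4/b3 are shorthand for 6/4/3: the 6 is implied.
A third above Ab in this key is C, lowered to Cb by the flat.
A fourth above Ab in this key is Db.
A sixth above Ab in this key is F.
Together with the bass Ab, this spells Db dominant seventh in second inversion.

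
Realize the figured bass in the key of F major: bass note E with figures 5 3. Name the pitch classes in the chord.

E, G, Bb

A third above E in this key is G.
A fifth above E in this key is Bb.
Together with the bass E, this spells E diminished in root position.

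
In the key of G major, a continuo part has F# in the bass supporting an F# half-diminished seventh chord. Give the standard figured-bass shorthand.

7

F# is the root of F# half-diminished seventh, so the chord is in root position.
A seventh chord in root position is figured 7/5/3, conventionally abbreviated 7.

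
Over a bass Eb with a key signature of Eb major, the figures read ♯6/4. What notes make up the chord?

Eb, Ab, C#

A fourth above Eb in this key is Ab.
A sixth above Eb in this key is C, raised to C# by the sharp.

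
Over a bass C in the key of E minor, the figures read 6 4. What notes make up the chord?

C, F#, A

A fourth above C in this key is F#.
A sixth above C in this key is A.
Together with the bass C, this spells F# diminished in second inversion.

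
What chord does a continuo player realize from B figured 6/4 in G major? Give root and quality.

E minor

The figures 6/4 indicate a triad in second inversion.
In second inversion the root lies a fourth above the bass: a fourth above B in G major is E.
The chord tones are B, E, G, giving E minor.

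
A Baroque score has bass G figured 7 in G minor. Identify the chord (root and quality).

G minor seventh

The figures 7 indicate a seventh chord in root position.
In root position the bass is the root, so the root is G.
The chord tones are G, Bb, D, F, giving G minor seventh.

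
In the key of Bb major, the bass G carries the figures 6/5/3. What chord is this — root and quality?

The figures 6/5/3 indicate a seventh chord in first inversion.
In first inversion the root lies a sixth above the bass: a sixth above G in Bb major is Eb.
The chord tones are G, Bb, D, Eb, giving Eb major seventh.

Eb major seventh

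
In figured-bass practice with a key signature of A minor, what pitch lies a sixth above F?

Counting 5 letter steps above F lands on D; in A minor, that letter is D.

D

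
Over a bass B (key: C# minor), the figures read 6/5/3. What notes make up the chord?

A third above B in this key is D#.
A fifth above B in this key is F#.
A sixth above B in this key is G#.
Together with the bass B, this spells G# minor seventh in first inversion.

B, D#, F#, G#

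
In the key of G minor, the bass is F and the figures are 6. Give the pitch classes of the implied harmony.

The written figures 6 are shorthand for 6/3: the 3 is implied.
A third above F in this key is A.
A sixth above F in this key is D.
Together with the bass F, this spells D minor in first inversion.

F, A, D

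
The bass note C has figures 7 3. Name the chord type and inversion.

7 3 is shorthand for 7/5/3.
Intervals of 7/5/3 above the bass form a seventh chord; the bass is the root, so this is root position.

seventh chord, root position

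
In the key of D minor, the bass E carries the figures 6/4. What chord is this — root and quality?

A minor

The figures 6/4 indicate a triad in second inversion.
In second inversion the root lies a fourth above the bass: a fourth above E in D minor is A.
The chord tones are E, A, C, giving A minor.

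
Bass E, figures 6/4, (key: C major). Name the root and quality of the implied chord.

A minor

The figures 6/4 indicate a triad in second inversion.
In second inversion the root lies a fourth above the bass: a fourth above E in C major is A.
The chord tones are E, A, C, giving A minor.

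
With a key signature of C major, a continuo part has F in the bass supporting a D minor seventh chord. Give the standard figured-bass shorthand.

6/5

F is the third of D minor seventh, so the chord is in first inversion.
A seventh chord in first inversion is figured 6/5/3, conventionally abbreviated 6/5.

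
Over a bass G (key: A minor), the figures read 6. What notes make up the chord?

The written figures 6 are shorthand for 6/3: the 3 is implied.
A third above G in this key is B.
A sixth above G in this key is E.
Together with the bass G, this spells E minor in first inversion.

G, B, E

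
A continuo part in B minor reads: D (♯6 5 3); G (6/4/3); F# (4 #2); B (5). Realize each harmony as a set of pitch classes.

D, F#, A, B# | G, B, C#, E | F#, G#, B, D | B, D, F#

D (#6/5/3): D, F#, A, B#.
G (6/4/3): G, B, C#, E.
F# (6/4/#2): F#, G#, B, D.
B (5/3): B, D, F#.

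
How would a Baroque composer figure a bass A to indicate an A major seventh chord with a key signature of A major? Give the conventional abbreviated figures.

A is the root of A major seventh, so the chord is in root position.
A seventh chord in root position is figured 7/5/3, conventionally abbreviated 7.

7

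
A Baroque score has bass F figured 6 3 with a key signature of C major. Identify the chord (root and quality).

D minor

The figures 6 3 indicate a triad in first inversion.
In first inversion the root lies a sixth above the bass: a sixth above F in C major is D.
The chord tones are F, A, D, giving D minor.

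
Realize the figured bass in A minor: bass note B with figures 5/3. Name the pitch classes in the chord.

A third above B in this key is D.
A fifth above B in this key is F.
Together with the bass B, this spells B diminished in root position.

B, D, F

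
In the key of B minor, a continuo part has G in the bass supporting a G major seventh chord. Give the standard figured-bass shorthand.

G is the root of G major seventh, so the chord is in root position.
A seventh chord in root position is figured 7/5/3, conventionally abbreviated 7.

7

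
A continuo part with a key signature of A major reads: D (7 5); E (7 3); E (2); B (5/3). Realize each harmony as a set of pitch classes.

D, F#, A, C# | E, G#, B, D | E, F#, A, C# | B, D, F#

D (7/5/3): D, F#, A, C#.
E (7/5/3): E, G#, B, D.
E (6/4/2): E, F#, A, C#.
B (5/3): B, D, F#.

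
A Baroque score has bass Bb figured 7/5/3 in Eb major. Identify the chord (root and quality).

The figures 7/5/3 indicate a seventh chord in root position.
In root position the bass is the root, so the root is Bb.
The chord tones are Bb, D, F, Ab, giving Bb dominant seventh.

Bb dominant seventh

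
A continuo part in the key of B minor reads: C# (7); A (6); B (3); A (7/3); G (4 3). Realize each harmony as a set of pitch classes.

C# (7/5/3): C#, E, G, B.
A (6/3): A, C#, F#.
B (5/3): B, D, F#.
A (7/5/3): A, C#, E, G.
G (6/4/3): G, B, C#, E.

C#, E, G, B | A, C#, F# | B, D, F# | A, C#, E, G | G, B, C#, E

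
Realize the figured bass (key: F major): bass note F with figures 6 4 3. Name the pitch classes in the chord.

A third above F in this key is A.
A fourth above F in this key is Bb.
A sixth above F in this key is D.
Together with the bass F, this spells Bb major seventh in second inversion.

F, A, Bb, D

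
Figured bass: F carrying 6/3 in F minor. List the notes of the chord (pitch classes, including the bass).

F, Ab, Db

A third above F in this key is Ab.
A sixth above F in this key is Db.
Together with the bass F, this spells Db major in first inversion.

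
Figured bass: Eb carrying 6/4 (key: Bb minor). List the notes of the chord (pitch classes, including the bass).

A fourth above Eb in this key is Ab.
A sixth above Eb in this key is C.
Together with the bass Eb, this spells Ab major in second inversion.

Eb, Ab, C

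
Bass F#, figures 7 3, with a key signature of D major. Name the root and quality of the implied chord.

The figures 7 3 indicate a seventh chord in root position.
In root position the bass is the root, so the root is F#.
The chord tones are F#, A, C#, E, giving F# minor seventh.

F# minor seventh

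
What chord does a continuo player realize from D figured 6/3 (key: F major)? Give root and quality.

Bb major

The figures 6/3 indicate a triad in first inversion.
In first inversion the root lies a sixth above the bass: a sixth above D in F major is Bb.
The chord tones are D, F, Bb, giving Bb major.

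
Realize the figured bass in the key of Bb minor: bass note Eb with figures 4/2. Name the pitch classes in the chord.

The written figures 4/2 are shorthand for 6/4/2: the 6 is implied.
A second above Eb in this key is F.
A fourth above Eb in this key is Ab.
A sixth above Eb in this key is C.
Together with the bass Eb, this spells F minor seventh in third inversion.

Eb, F, Ab, C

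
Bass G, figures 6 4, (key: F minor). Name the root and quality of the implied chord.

The figures 6 4 indicate a triad in second inversion.
In second inversion the root lies a fourth above the bass: a fourth above G in F minor is C.
The chord tones are G, C, Eb, giving C minor.

C minor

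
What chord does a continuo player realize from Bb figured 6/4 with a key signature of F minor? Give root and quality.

The figures 6/4 indicate a triad in second inversion.
In second inversion the root lies a fourth above the bass: a fourth above Bb in F minor is Eb.
The chord tones are Bb, Eb, G, giving Eb major.

Eb major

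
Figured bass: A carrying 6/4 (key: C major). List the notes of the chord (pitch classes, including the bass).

A fourth above A in this key is D.
A sixth above A in this key is F.
Together with the bass A, this spells D minor in second inversion.

A, D, F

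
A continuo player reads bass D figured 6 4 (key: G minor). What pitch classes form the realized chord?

D, G, Bb

A fourth above D in this key is G.
A sixth above D in this key is Bb.
Together with the bass D, this spells G minor in second inversion.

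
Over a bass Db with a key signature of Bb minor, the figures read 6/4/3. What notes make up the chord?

Db, F, Gb, Bb

A third above Db in this key is F.
A fourth above Db in this key is Gb.
A sixth above Db in this key is Bb.
Together with the bass Db, this spells Gb major seventh in second inversion.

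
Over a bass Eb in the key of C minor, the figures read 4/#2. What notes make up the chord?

Eb, F#, Ab, C

The written figures 4/#2 are shorthand for 6/4/2: the 6 is implied.
A second above Eb in this key is F, raised to F# by the sharp.
A fourth above Eb in this key is Ab.
A sixth above Eb in this key is C.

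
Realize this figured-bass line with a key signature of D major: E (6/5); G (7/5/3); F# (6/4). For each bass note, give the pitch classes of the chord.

E, G, B, C# | G, B, D, F# | F#, B, D

E (6/5/3): E, G, B, C#.
G (7/5/3): G, B, D, F#.
F# (6/4): F#, B, D.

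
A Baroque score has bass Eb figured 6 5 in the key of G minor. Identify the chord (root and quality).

C minor seventh

The figures 6 5 indicate a seventh chord in first inversion.
In first inversion the root lies a sixth above the bass: a sixth above Eb in G minor is C.
The chord tones are Eb, G, Bb, C, giving C minor seventh.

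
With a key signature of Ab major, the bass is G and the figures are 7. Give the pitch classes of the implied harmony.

The written figures 7 are shorthand for 7/5/3: the 5/3 are implied.
A third above G in this key is Bb.
A fifth above G in this key is Db.
A seventh above G in this key is F.
Together with the bass G, this spells G half-diminished seventh in root position.

G, Bb, Db, F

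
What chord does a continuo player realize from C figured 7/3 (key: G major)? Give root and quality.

The figures 7/3 indicate a seventh chord in root position.
In root position the bass is the root, so the root is C.
The chord tones are C, E, G, B, giving C major seventh.

C major seventh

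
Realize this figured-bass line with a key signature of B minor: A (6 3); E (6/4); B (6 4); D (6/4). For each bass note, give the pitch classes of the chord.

A (6/3): A, C#, F#.
E (6/4): E, A, C#.
B (6/4): B, E, G.
D (6/4): D, G, B.

A, C#, F# | E, A, C# | B, E, G | D, G, B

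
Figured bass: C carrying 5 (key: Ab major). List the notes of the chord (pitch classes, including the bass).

C, Eb, G

The written figures 5 are shorthand for 5/3: the 3 is implied.
A third above C in this key is Eb.
A fifth above C in this key is G.
Together with the bass C, this spells C minor in root position.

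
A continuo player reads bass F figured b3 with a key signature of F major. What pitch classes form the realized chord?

F, Ab, C

The written figures b3 are shorthand for 5/3: the 5 is implied.
A third above F in this key is A, lowered to Ab by the flat.
A fifth above F in this key is C.
Together with the bass F, this spells F minor in root position.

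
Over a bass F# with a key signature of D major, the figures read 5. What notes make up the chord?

The written figures 5 are shorthand for 5/3: the 3 is implied.
A third above F# in this key is A.
A fifth above F# in this key is C#.
Together with the bass F#, this spells F# minor in root position.

F#, A, C#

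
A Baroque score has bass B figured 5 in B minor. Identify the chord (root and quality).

B minor

The figures 5 indicate a triad in root position.
In root position the bass is the root, so the root is B.
The chord tones are B, D, F#, giving B minor.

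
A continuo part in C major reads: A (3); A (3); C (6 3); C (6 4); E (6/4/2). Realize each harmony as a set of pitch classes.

A, C, E | A, C, E | C, E, A | C, F, A | E, F, A, C

A (5/3): A, C, E.
A (5/3): A, C, E.
C (6/3): C, E, A.
C (6/4): C, F, A.
E (6/4/2): E, F, A, C.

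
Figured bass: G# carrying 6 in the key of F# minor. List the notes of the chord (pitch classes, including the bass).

G#, B, E

The written figures 6 are shorthand for 6/3: the 3 is implied.
A third above G# in this key is B.
A sixth above G# in this key is E.
Together with the bass G#, this spells E major in first inversion.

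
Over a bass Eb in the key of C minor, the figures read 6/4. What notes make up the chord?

Eb, Ab, C

A fourth above Eb in this key is Ab.
A sixth above Eb in this key is C.
Together with the bass Eb, this spells Ab major in second inversion.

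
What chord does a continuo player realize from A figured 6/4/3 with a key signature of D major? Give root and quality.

The figures 6/4/3 indicate a seventh chord in second inversion.
In second inversion the root lies a fourth above the bass: a fourth above A in D major is D.
The chord tones are A, C#, D, F#, giving D major seventh.

D major seventh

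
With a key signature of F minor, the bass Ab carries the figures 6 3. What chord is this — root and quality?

F minor

The figures 6 3 indicate a triad in first inversion.
In first inversion the root lies a sixth above the bass: a sixth above Ab in F minor is F.
The chord tones are Ab, C, F, giving F minor.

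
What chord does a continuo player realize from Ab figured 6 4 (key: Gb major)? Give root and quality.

The figures 6 4 indicate a triad in second inversion.
In second inversion the root lies a fourth above the bass: a fourth above Ab in Gb major is Db.
The chord tones are Ab, Db, F, giving Db major.

Db major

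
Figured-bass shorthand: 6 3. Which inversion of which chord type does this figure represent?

Intervals of 6/3 above the bass form a triad; the bass is the third, so this is first inversion.

triad, first inversion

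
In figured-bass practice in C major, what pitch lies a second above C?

D

Counting 1 letter step above C lands on D; in C major, that letter is D.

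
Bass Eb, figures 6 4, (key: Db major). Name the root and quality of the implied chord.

The figures 6 4 indicate a triad in second inversion.
In second inversion the root lies a fourth above the bass: a fourth above Eb in Db major is Ab.
The chord tones are Eb, Ab, C, giving Ab major.

Ab major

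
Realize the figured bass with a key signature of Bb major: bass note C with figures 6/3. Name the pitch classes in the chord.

A third above C in this key is Eb.
A sixth above C in this key is A.
Together with the bass C, this spells A diminished in first inversion.

C, Eb, A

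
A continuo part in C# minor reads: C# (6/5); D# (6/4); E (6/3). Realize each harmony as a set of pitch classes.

C#, E, G#, A | D#, G#, B | E, G#, C#

C# (6/5/3): C#, E, G#, A.
D# (6/4): D#, G#, B.
E (6/3): E, G#, C#.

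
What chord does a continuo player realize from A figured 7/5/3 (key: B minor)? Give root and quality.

A dominant seventh

The figures 7/5/3 indicate a seventh chord in root position.
In root position the bass is the root, so the root is A.
The chord tones are A, C#, E, G, giving A dominant seventh.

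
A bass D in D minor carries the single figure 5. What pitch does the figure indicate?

A

Counting 4 letter steps above D lands on A; in D minor, that letter is A.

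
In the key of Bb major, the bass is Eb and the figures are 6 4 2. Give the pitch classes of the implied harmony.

Eb, F, A, C

A second above Eb in this key is F.
A fourth above Eb in this key is A.
A sixth above Eb in this key is C.
Together with the bass Eb, this spells F dominant seventh in third inversion.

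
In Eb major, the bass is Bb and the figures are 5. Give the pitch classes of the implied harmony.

Bb, D, F

The written figures 5 are shorthand for 5/3: the 3 is implied.
A third above Bb in this key is D.
A fifth above Bb in this key is F.
Together with the bass Bb, this spells Bb major in root position.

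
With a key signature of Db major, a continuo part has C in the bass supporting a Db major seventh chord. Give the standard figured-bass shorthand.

C is the seventh of Db major seventh, so the chord is in third inversion.
A seventh chord in third inversion is figured 6/4/2, conventionally abbreviated 4/2.

4/2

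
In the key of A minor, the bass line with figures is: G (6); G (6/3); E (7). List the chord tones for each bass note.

G (6/3): G, B, E.
G (6/3): G, B, E.
E (7/5/3): E, G, B, D.

G, B, E | G, B, E | E, G, B, D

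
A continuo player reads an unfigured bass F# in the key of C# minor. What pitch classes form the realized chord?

An unfigured bass implies 5/3.
A third above F# in this key is A.
A fifth above F# in this key is C#.
Together with the bass F#, this spells F# minor in root position.

F#, A, C#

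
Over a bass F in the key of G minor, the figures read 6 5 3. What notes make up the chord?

A third above F in this key is A.
A fifth above F in this key is C.
A sixth above F in this key is D.
Together with the bass F, this spells D minor seventh in first inversion.

F, A, C, D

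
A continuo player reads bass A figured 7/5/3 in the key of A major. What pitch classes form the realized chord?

A, C#, E, G#

A third above A in this key is C#.
A fifth above A in this key is E.
A seventh above A in this key is G#.
Together with the bass A, this spells A major seventh in root position.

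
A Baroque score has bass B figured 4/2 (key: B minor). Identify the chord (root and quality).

The figures 4/2 indicate a seventh chord in third inversion.
In third inversion the root lies a second above the bass: a second above B in B minor is C#.
The chord tones are B, C#, E, G, giving C# half-diminished seventh.

C# half-diminished seventh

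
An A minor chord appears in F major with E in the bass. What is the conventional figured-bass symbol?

E is the fifth of A minor, so the chord is in second inversion.
A triad in second inversion is figured 6/4, conventionally abbreviated 6/4.

6/4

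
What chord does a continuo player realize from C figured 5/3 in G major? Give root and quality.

The figures 5/3 indicate a triad in root position.
In root position the bass is the root, so the root is C.
The chord tones are C, E, G, giving C major.

C major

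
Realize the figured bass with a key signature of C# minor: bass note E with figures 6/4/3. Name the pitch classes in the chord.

A third above E in this key is G#.
A fourth above E in this key is A.
A sixth above E in this key is C#.
Together with the bass E, this spells A major seventh in second inversion.

E, G#, A, C#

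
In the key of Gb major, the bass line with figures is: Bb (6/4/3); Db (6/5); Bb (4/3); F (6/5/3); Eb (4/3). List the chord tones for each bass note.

Bb (6/4/3): Bb, Db, Eb, Gb.
Db (6/5/3): Db, F, Ab, Bb.
Bb (6/4/3): Bb, Db, Eb, Gb.
F (6/5/3): F, Ab, Cb, Db.
Eb (6/4/3): Eb, Gb, Ab, Cb.

Bb, Db, Eb, Gb | Db, F, Ab, Bb | Bb, Db, Eb, Gb | F, Ab, Cb, Db | Eb, Gb, Ab, Cb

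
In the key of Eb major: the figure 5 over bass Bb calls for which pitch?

F

Counting 4 letter steps above Bb lands on F; in Eb major, that letter is F.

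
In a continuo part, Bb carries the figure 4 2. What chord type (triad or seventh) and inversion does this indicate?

4 2 is shorthand for 6/4/2.
Intervals of 6/4/2 above the bass form a seventh chord; the bass is the seventh, so this is third inversion.

seventh chord, third inversion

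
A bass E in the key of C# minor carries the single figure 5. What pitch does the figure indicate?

B

Counting 4 letter steps above E lands on B; in C# minor, that letter is B.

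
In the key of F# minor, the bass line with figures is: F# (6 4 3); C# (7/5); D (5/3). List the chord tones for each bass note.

F# (6/4/3): F#, A, B, D.
C# (7/5/3): C#, E, G#, B.
D (5/3): D, F#, A.

F#, A, B, D | C#, E, G#, B | D, F#, A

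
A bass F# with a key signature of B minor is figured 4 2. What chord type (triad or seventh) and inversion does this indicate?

seventh chord, third inversion

4 2 is shorthand for 6/4/2.
Intervals of 6/4/2 above the bass form a seventh chord; the bass is the seventh, so this is third inversion.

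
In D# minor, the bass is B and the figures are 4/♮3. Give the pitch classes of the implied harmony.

The written figures 4/♮3 are shorthand for 6/4/3: the 6 is implied.
A third above B in this key is D#, made natural (D) by the ♮ figure.
A fourth above B in this key is E#.
A sixth above B in this key is G#.
Together with the bass B, this spells E# diminished seventh in second inversion.

B, D, E#, G#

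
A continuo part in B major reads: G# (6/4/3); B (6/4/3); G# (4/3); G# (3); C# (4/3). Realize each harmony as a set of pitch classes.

G# (6/4/3): G#, B, C#, E.
B (6/4/3): B, D#, E, G#.
G# (6/4/3): G#, B, C#, E.
G# (5/3): G#, B, D#.
C# (6/4/3): C#, E, F#, A#.

G#, B, C#, E | B, D#, E, G# | G#, B, C#, E | G#, B, D# | C#, E, F#, A#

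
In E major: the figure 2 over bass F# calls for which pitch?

Counting 1 letter step above F# lands on G; in E major, that letter is G#.

G#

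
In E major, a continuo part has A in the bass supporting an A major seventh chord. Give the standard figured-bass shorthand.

A is the root of A major seventh, so the chord is in root position.
A seventh chord in root position is figured 7/5/3, conventionally abbreviated 7.

7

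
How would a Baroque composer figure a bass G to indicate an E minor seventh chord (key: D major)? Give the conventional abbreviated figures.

6/5

G is the third of E minor seventh, so the chord is in first inversion.
A seventh chord in first inversion is figured 6/5/3, conventionally abbreviated 6/5.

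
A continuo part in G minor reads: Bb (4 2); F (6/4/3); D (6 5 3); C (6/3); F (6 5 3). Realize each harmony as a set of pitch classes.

Bb (6/4/2): Bb, C, Eb, G.
F (6/4/3): F, A, Bb, D.
D (6/5/3): D, F, A, Bb.
C (6/3): C, Eb, A.
F (6/5/3): F, A, C, D.

Bb, C, Eb, G | F, A, Bb, D | D, F, A, Bb | C, Eb, A | F, A, C, D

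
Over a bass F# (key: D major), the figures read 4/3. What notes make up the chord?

The written figures 4/3 are shorthand for 6/4/3: the 6 is implied.
A third above F# in this key is A.
A fourth above F# in this key is B.
A sixth above F# in this key is D.
Together with the bass F#, this spells B minor seventh in second inversion.

F#, A, B, D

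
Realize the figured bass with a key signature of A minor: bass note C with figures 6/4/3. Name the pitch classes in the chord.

A third above C in this key is E.
A fourth above C in this key is F.
A sixth above C in this key is A.
Together with the bass C, this spells F major seventh in second inversion.

C, E, F, A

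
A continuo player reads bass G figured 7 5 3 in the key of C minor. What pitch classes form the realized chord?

A third above G in this key is Bb.
A fifth above G in this key is D.
A seventh above G in this key is F.
Together with the bass G, this spells G minor seventh in root position.

G, Bb, D, F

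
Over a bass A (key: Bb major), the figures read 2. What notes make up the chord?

A, Bb, D, F

The written figures 2 are shorthand for 6/4/2: the 6/4 are implied.
A second above A in this key is Bb.
A fourth above A in this key is D.
A sixth above A in this key is F.
Together with the bass A, this spells Bb major seventh in third inversion.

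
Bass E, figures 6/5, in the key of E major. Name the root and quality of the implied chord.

The figures 6/5 indicate a seventh chord in first inversion.
In first inversion the root lies a sixth above the bass: a sixth above E in E major is C#.
The chord tones are E, G#, B, C#, giving C# minor seventh.

C# minor seventh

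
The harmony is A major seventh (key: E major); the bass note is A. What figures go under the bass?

A is the root of A major seventh, so the chord is in root position.
A seventh chord in root position is figured 7/5/3, conventionally abbreviated 7.

7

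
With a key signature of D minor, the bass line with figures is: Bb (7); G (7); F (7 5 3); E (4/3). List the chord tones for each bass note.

Bb (7/5/3): Bb, D, F, A.
G (7/5/3): G, Bb, D, F.
F (7/5/3): F, A, C, E.
E (6/4/3): E, G, A, C.

Bb, D, F, A | G, Bb, D, F | F, A, C, E | E, G, A, C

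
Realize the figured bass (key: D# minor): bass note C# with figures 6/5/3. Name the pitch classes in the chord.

C#, E#, G#, A#

A third above C# in this key is E#.
A fifth above C# in this key is G#.
A sixth above C# in this key is A#.
Together with the bass C#, this spells A# minor seventh in first inversion.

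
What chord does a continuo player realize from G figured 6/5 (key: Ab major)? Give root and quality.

The figures 6/5 indicate a seventh chord in first inversion.
In first inversion the root lies a sixth above the bass: a sixth above G in Ab major is Eb.
The chord tones are G, Bb, Db, Eb, giving Eb dominant seventh.

Eb dominant seventh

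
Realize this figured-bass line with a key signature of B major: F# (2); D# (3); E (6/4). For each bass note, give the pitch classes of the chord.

F#, G#, B, D# | D#, F#, A# | E, A#, C#

F# (6/4/2): F#, G#, B, D#.
D# (5/3): D#, F#, A#.
E (6/4): E, A#, C#.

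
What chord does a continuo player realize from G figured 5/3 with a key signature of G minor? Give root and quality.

G minor

The figures 5/3 indicate a triad in root position.
In root position the bass is the root, so the root is G.
The chord tones are G, Bb, D, giving G minor.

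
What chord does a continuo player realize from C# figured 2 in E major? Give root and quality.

D# half-diminished seventh

The figures 2 indicate a seventh chord in third inversion.
In third inversion the root lies a second above the bass: a second above C# in E major is D#.
The chord tones are C#, D#, F#, A, giving D# half-diminished seventh.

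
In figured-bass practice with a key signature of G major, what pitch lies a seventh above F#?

Counting 6 letter steps above F# lands on E; in G major, that letter is E.

E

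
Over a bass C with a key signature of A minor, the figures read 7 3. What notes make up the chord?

C, E, G, B

The written figures 7 3 are shorthand for 7/5/3: the 5 is implied.
A third above C in this key is E.
A fifth above C in this key is G.
A seventh above C in this key is B.
Together with the bass C, this spells C major seventh in root position.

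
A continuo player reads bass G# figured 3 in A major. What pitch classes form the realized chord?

G#, B, D

The written figures 3 are shorthand for 5/3: the 5 is implied.
A third above G# in this key is B.
A fifth above G# in this key is D.
Together with the bass G#, this spells G# diminished in root position.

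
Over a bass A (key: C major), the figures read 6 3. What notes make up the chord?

A, C, F

A third above A in this key is C.
A sixth above A in this key is F.
Together with the bass A, this spells F major in first inversion.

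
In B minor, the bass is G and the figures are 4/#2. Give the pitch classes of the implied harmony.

The written figures 4/#2 are shorthand for 6/4/2: the 6 is implied.
A second above G in this key is A, raised to A# by the sharp.
A fourth above G in this key is C#.
A sixth above G in this key is E.
Together with the bass G, this spells A# diminished seventh in third inversion.

G, A#, C#, E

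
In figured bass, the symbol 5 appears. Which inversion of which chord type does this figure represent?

triad, root position

5 is shorthand for 5/3.
Intervals of 5/3 above the bass form a triad; the bass is the root, so this is root position.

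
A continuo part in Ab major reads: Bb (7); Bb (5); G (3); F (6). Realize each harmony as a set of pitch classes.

Bb, Db, F, Ab | Bb, Db, F | G, Bb, Db | F, Ab, Db

Bb (7/5/3): Bb, Db, F, Ab.
Bb (5/3): Bb, Db, F.
G (5/3): G, Bb, Db.
F (6/3): F, Ab, Db.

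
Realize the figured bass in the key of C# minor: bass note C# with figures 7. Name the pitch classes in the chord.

The written figures 7 are shorthand for 7/5/3: the 5/3 are implied.
A third above C# in this key is E.
A fifth above C# in this key is G#.
A seventh above C# in this key is B.
Together with the bass C#, this spells C# minor seventh in root position.

C#, E, G#, B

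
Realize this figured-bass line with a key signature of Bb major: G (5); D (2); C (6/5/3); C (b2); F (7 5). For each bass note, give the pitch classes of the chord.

G, Bb, D | D, Eb, G, Bb | C, Eb, G, A | C, Db, F, A | F, A, C, Eb

G (5/3): G, Bb, D.
D (6/4/2): D, Eb, G, Bb.
C (6/5/3): C, Eb, G, A.
C (6/4/b2): C, Db, F, A.
F (7/5/3): F, A, C, Eb.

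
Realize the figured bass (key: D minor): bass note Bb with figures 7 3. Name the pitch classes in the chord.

The written figures 7 3 are shorthand for 7/5/3: the 5 is implied.
A third above Bb in this key is D.
A fifth above Bb in this key is F.
A seventh above Bb in this key is A.
Together with the bass Bb, this spells Bb major seventh in root position.

Bb, D, F, A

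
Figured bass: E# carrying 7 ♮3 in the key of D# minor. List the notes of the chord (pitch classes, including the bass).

The written figures 7 ♮3 are shorthand for 7/5/3: the 5 is implied.
A third above E# in this key is G#, made natural (G) by the ♮ figure.
A fifth above E# in this key is B.
A seventh above E# in this key is D#.

E#, G, B, D#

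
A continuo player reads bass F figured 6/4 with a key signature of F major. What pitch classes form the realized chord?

F, Bb, D

A fourth above F in this key is Bb.
A sixth above F in this key is D.
Together with the bass F, this spells Bb major in second inversion.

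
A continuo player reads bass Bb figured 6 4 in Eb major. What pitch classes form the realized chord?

A fourth above Bb in this key is Eb.
A sixth above Bb in this key is G.
Together with the bass Bb, this spells Eb major in second inversion.

Bb, Eb, G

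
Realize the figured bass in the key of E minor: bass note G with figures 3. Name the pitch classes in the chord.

G, B, D

The written figures 3 are shorthand for 5/3: the 5 is implied.
A third above G in this key is B.
A fifth above G in this key is D.
Together with the bass G, this spells G major in root position.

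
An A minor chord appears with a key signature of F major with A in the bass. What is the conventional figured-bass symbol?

no figures

A is the root of A minor, so the chord is in root position.
A triad in root position is figured 5/3, conventionally abbreviated (no figures — root-position triad).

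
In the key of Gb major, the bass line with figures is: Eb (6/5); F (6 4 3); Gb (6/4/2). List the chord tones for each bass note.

Eb (6/5/3): Eb, Gb, Bb, Cb.
F (6/4/3): F, Ab, Bb, Db.
Gb (6/4/2): Gb, Ab, Cb, Eb.

Eb, Gb, Bb, Cb | F, Ab, Bb, Db | Gb, Ab, Cb, Eb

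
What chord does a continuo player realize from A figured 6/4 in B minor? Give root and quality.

D major

The figures 6/4 indicate a triad in second inversion.
In second inversion the root lies a fourth above the bass: a fourth above A in B minor is D.
The chord tones are A, D, F#, giving D major.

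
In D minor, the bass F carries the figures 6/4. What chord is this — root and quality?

Bb major

The figures 6/4 indicate a triad in second inversion.
In second inversion the root lies a fourth above the bass: a fourth above F in D minor is Bb.
The chord tones are F, Bb, D, giving Bb major.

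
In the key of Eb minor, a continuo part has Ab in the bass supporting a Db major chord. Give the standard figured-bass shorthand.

Ab is the fifth of Db major, so the chord is in second inversion.
A triad in second inversion is figured 6/4, conventionally abbreviated 6/4.

6/4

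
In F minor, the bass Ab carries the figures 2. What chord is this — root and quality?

The figures 2 indicate a seventh chord in third inversion.
In third inversion the root lies a second above the bass: a second above Ab in F minor is Bb.
The chord tones are Ab, Bb, Db, F, giving Bb minor seventh.

Bb minor seventh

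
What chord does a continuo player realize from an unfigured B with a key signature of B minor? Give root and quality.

B minor

An unfigured bass indicates a triad in root position.
In root position the bass is the root, so the root is B.
The chord tones are B, D, F#, giving B minor.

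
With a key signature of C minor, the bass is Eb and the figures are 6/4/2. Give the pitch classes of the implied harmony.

Eb, F, Ab, C

A second above Eb in this key is F.
A fourth above Eb in this key is Ab.
A sixth above Eb in this key is C.
Together with the bass Eb, this spells F minor seventh in third inversion.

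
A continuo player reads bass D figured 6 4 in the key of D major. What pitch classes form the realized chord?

D, G, B

A fourth above D in this key is G.
A sixth above D in this key is B.
Together with the bass D, this spells G major in second inversion.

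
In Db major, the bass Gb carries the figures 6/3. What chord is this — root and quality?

Eb minor

The figures 6/3 indicate a triad in first inversion.
In first inversion the root lies a sixth above the bass: a sixth above Gb in Db major is Eb.
The chord tones are Gb, Bb, Eb, giving Eb minor.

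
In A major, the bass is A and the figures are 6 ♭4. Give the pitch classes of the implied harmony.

A, Db, F#

A fourth above A in this key is D, lowered to Db by the flat.
A sixth above A in this key is F#.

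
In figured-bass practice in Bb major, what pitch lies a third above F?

Counting 2 letter steps above F lands on A; in Bb major, that letter is A.

A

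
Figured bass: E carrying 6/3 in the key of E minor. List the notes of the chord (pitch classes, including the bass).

E, G, C

A third above E in this key is G.
A sixth above E in this key is C.
Together with the bass E, this spells C major in first inversion.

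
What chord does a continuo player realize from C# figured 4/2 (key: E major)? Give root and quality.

The figures 4/2 indicate a seventh chord in third inversion.
In third inversion the root lies a second above the bass: a second above C# in E major is D#.
The chord tones are C#, D#, F#, A, giving D# half-diminished seventh.

D# half-diminished seventh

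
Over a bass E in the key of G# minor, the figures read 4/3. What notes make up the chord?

E, G#, A#, C#

The written figures 4/3 are shorthand for 6/4/3: the 6 is implied.
A third above E in this key is G#.
A fourth above E in this key is A#.
A sixth above E in this key is C#.
Together with the bass E, this spells A# half-diminished seventh in second inversion.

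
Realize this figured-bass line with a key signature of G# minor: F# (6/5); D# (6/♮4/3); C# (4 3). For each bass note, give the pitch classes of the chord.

F# (6/5/3): F#, A#, C#, D#.
D# (6/♮4/3): D#, F#, G, B.
C# (6/4/3): C#, E, F#, A#.

F#, A#, C#, D# | D#, F#, G, B | C#, E, F#, A#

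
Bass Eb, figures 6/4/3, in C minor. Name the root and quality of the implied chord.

The figures 6/4/3 indicate a seventh chord in second inversion.
In second inversion the root lies a fourth above the bass: a fourth above Eb in C minor is Ab.
The chord tones are Eb, G, Ab, C, giving Ab major seventh.

Ab major seventh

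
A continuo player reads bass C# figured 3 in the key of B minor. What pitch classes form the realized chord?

C#, E, G

The written figures 3 are shorthand for 5/3: the 5 is implied.
A third above C# in this key is E.
A fifth above C# in this key is G.
Together with the bass C#, this spells C# diminished in root position.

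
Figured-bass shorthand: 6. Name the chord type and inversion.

6 is shorthand for 6/3.
Intervals of 6/3 above the bass form a triad; the bass is the third, so this is first inversion.

triad, first inversion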